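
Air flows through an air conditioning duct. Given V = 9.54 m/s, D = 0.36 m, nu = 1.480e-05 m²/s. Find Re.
Formula: Re = \frac{V D}{\nu}
Re = 9.54·0.36/1.480e-05 = 232054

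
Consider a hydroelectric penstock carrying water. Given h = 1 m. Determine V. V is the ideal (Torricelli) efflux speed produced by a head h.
Formula: V = \sqrt{2 g h}
V = √(2·9.81·1) = 4.429 m/s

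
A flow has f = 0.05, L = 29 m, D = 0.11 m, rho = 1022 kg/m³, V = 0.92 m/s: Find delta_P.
Formula: \Delta P = f \frac{L}{D} \frac{\rho V^2}{2}
delta_P = 0.05·(29/0.11)·0.5·1022·0.92²/1000 = 5.701 kPa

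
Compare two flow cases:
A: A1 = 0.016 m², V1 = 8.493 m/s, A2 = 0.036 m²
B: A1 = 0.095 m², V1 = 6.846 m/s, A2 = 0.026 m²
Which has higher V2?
V2(A) = 3.775 m/s, V2(B) = 25.01 m/s. Answer: B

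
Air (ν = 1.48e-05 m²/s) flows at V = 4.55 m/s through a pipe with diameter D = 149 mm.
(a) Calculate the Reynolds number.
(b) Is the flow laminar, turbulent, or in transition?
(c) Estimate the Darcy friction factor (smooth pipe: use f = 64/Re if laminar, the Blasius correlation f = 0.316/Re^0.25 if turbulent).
(a) Re = V·D/ν = 4.55·0.149/1.48e-05 = 45807
(b) Flow regime: turbulent (Re > 4000)
(c) Friction factor: f = 0.316/Re^0.25 = 0.316/45807^0.25 = 0.0216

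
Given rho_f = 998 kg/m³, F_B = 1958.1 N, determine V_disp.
Formula: F_B = \rho_f g V_{disp}
Substituting knowns: 1958.1 = 998·9.81·V_disp
Solving for V_disp: V_disp = 1958.1/(998·9.81) = 0.2 m³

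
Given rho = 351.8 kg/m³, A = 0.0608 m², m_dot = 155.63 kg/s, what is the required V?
Formula: \dot{m} = \rho A V
Substituting knowns: 155.63 = 351.8·0.0608·V
Solving for V: V = 155.63/(351.8·0.0608) = 7.276 m/s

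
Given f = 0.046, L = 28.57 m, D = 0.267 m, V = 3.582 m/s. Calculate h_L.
Formula: h_L = f \frac{L}{D} \frac{V^2}{2g}
h_L = 0.046·(28.57/0.267)·3.582²/(2·9.81) = 3.219 m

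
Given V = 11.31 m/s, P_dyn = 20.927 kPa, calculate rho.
Formula: P_{dyn} = \frac{1}{2} \rho V^2
Substituting knowns: 20.927 = 0.5·rho·11.31²/1000
Solving for rho: rho = 2·(20.927·1000)/11.31² = 327.2 kg/m³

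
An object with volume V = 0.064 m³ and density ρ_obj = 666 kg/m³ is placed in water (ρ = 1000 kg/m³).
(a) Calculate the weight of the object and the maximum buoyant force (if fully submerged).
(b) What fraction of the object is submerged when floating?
(a) W=rho_obj*g*V=666*9.81*0.064=418.1 N; F_B(max)=rho*g*V=1000*9.81*0.064=627.8 N
(b) Floating fraction=rho_obj/rho=666/1000=0.666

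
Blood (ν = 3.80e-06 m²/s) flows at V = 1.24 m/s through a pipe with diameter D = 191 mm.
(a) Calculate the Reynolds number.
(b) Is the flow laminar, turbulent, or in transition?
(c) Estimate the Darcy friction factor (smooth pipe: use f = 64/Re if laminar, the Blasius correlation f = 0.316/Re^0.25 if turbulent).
(a) Re = V·D/ν = 1.24·0.191/3.80e-06 = 62326
(b) Flow regime: turbulent (Re > 4000)
(c) Friction factor: f = 0.316/Re^0.25 = 0.316/62326^0.25 = 0.02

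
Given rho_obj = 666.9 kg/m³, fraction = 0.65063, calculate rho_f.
Formula: f_{sub} = \frac{\rho_{obj}}{\rho_f}
Substituting knowns: 0.65063 = 666.9/rho_f
Solving for rho_f: rho_f = 666.9/0.65063 = 1025 kg/m³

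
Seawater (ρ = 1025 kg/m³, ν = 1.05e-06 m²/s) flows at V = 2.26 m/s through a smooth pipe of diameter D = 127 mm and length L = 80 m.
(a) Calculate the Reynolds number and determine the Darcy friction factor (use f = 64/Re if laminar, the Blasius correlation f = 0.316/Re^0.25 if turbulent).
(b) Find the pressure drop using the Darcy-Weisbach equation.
(a) Re = V·D/ν = 2.26·0.127/1.05e-06 = 273350 → turbulent (Re > 4000); f = 0.316/Re^0.25 = 0.316/273350^0.25 = 0.01382 (Blasius is strictly valid for Re ≲ 1e5; used here as the smooth-pipe estimate the problem specifies)
(b) Darcy-Weisbach: ΔP = f·(L/D)·½ρV²/1000 = 0.01382·(80/0.127)·½·1025·2.26²/1000 = 22.79 kPa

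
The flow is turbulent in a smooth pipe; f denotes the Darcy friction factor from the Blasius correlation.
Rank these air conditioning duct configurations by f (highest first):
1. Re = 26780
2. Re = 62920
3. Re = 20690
Case 1: f = 0.0247
Case 2: f = 0.01995
Case 3: f = 0.02635
Ranking (highest first): 3, 1, 2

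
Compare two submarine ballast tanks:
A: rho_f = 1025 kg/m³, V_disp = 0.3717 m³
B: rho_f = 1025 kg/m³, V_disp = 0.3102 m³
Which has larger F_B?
F_B(A) = 3738 N, F_B(B) = 3119 N. Answer: A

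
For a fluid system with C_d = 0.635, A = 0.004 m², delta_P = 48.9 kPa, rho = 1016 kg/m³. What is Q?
Formula: Q = C_d A \sqrt{\frac{2 \Delta P}{\rho}}
Q = 0.635·0.004·√(2·(48.9·1000)/1016)·1000 = 24.92 L/s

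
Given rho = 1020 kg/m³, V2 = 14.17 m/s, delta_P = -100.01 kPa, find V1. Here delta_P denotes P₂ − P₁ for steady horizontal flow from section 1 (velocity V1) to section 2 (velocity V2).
Formula: \Delta P = \frac{1}{2} \rho (V_1^2 - V_2^2)
Substituting knowns: -100.01 = 0.5·1020·(V1² − 14.17²)/1000
Solving for V1: V1 = √(14.17² + 2·(-100.01·1000)/1020) = 2.166 m/s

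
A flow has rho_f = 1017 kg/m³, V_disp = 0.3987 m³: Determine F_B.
Formula: F_B = \rho_f g V_{disp}
F_B = 1017·9.81·0.3987 = 3978 N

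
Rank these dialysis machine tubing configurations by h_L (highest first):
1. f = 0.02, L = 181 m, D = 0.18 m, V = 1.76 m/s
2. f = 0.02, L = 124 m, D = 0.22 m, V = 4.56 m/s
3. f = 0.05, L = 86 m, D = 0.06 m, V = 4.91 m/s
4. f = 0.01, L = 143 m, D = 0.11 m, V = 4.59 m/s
Case 1: h_L = 3.175 m
Case 2: h_L = 11.95 m
Case 3: h_L = 88.06 m
Case 4: h_L = 13.96 m
Ranking (highest first): 3, 4, 2, 1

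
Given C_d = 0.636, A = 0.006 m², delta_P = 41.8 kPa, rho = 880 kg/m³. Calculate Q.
Formula: Q = C_d A \sqrt{\frac{2 \Delta P}{\rho}}
Q = 0.636·0.006·√(2·(41.8·1000)/880)·1000 = 37.19 L/s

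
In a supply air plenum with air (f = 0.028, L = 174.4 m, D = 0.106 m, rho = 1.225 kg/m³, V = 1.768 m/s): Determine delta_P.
Formula: \Delta P = f \frac{L}{D} \frac{\rho V^2}{2}
delta_P = 0.028·(174.4/0.106)·0.5·1.225·1.768²/1000 = 0.0882 kPa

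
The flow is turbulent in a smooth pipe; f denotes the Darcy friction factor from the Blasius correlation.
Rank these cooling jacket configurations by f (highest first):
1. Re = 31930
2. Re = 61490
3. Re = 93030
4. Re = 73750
Case 1: f = 0.02364
Case 2: f = 0.02007
Case 3: f = 0.01809
Case 4: f = 0.01918
Ranking (highest first): 1, 2, 4, 3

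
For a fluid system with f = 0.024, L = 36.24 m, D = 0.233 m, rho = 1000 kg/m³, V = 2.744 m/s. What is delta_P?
Formula: \Delta P = f \frac{L}{D} \frac{\rho V^2}{2}
delta_P = 0.024·(36.24/0.233)·0.5·1000·2.744²/1000 = 14.05 kPa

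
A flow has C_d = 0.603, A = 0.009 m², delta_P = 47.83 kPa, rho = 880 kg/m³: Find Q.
Formula: Q = C_d A \sqrt{\frac{2 \Delta P}{\rho}}
Q = 0.603·0.009·√(2·(47.83·1000)/880)·1000 = 56.58 L/s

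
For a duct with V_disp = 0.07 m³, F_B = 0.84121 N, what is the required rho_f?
Formula: F_B = \rho_f g V_{disp}
Substituting knowns: 0.84121 = rho_f·9.81·0.07
Solving for rho_f: rho_f = 0.84121/(9.81·0.07) = 1.225 kg/m³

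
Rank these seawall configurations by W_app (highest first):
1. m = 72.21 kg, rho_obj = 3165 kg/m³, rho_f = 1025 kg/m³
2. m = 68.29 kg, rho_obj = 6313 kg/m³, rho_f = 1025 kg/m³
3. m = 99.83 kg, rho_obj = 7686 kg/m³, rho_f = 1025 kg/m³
Case 1: W_app = 479 N
Case 2: W_app = 561.2 N
Case 3: W_app = 848.7 N
Ranking (highest first): 3, 2, 1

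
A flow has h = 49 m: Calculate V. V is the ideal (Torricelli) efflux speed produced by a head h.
Formula: V = \sqrt{2 g h}
V = √(2·9.81·49) = 31.01 m/s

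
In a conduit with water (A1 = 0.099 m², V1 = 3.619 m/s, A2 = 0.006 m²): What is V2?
Formula: V_2 = \frac{A_1 V_1}{A_2}
V2 = 0.099·3.619/0.006 = 59.71 m/s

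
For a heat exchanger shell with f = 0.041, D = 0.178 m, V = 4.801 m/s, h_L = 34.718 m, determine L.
Formula: h_L = f \frac{L}{D} \frac{V^2}{2g}
Substituting knowns: 34.718 = 0.041·(L/0.178)·4.801²/(2·9.81)
Solving for L: L = 34.718·2·9.81·0.178/(0.041·4.801²) = 128.3 m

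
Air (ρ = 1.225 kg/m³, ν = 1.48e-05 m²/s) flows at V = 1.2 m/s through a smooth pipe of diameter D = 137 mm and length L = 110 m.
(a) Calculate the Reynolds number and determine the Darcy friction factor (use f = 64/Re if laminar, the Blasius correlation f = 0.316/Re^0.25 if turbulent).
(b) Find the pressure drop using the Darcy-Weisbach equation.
(a) Re = V·D/ν = 1.2·0.137/1.48e-05 = 11108 → turbulent (Re > 4000); f = 0.316/Re^0.25 = 0.316/11108^0.25 = 0.030781
(b) Darcy-Weisbach: ΔP = f·(L/D)·½ρV²/1000 = 0.030781·(110/0.137)·½·1.225·1.2²/1000 = 0.0218 kPa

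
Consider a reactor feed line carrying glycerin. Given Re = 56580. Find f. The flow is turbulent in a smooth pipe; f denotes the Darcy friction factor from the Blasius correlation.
Formula: f = \frac{0.316}{Re^{0.25}}
f = 0.316/56580^0.25 = 0.02049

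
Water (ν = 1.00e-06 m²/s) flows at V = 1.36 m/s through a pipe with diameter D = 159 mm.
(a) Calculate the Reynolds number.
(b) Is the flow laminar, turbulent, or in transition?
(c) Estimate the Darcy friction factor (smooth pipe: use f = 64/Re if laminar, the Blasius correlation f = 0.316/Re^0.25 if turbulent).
(a) Re = V·D/ν = 1.36·0.159/1.00e-06 = 216240
(b) Flow regime: turbulent (Re > 4000)
(c) Friction factor: f = 0.316/Re^0.25 = 0.316/216240^0.25 = 0.01465 (Blasius is strictly valid for Re ≲ 1e5; used here as the smooth-pipe estimate the problem specifies)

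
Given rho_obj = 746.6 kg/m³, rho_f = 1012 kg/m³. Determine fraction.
Formula: f_{sub} = \frac{\rho_{obj}}{\rho_f}
fraction = 746.6/1012 = 0.7377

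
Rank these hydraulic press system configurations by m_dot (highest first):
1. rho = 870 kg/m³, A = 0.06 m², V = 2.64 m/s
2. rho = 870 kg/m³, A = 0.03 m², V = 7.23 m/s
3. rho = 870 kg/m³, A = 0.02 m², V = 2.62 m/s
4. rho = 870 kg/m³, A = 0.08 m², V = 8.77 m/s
Case 1: m_dot = 137.8 kg/s
Case 2: m_dot = 188.7 kg/s
Case 3: m_dot = 45.59 kg/s
Case 4: m_dot = 610.4 kg/s
Ranking (highest first): 4, 2, 1, 3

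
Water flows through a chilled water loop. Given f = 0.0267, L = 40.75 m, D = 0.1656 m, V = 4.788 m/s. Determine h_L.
Formula: h_L = f \frac{L}{D} \frac{V^2}{2g}
h_L = 0.0267·(40.75/0.1656)·4.788²/(2·9.81) = 7.677 m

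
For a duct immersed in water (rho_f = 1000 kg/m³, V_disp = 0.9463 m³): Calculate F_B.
Formula: F_B = \rho_f g V_{disp}
F_B = 1000·9.81·0.9463 = 9283 N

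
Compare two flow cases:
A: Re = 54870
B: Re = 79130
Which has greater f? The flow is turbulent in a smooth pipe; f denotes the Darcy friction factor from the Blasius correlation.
f(A) = 0.02065, f(B) = 0.01884. Answer: A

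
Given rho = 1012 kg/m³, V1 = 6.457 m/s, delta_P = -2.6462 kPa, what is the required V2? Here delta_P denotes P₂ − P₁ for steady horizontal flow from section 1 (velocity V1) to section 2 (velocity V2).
Formula: \Delta P = \frac{1}{2} \rho (V_1^2 - V_2^2)
Substituting knowns: -2.6462 = 0.5·1012·(6.457² − V2²)/1000
Solving for V2: V2 = √(6.457² − 2·(-2.6462·1000)/1012) = 6.85 m/s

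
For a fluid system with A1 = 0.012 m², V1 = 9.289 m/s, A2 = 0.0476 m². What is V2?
Formula: V_2 = \frac{A_1 V_1}{A_2}
V2 = 0.012·9.289/0.0476 = 2.342 m/s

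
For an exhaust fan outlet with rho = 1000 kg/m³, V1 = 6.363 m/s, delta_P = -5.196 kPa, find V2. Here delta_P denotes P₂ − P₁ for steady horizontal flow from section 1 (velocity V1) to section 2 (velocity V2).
Formula: \Delta P = \frac{1}{2} \rho (V_1^2 - V_2^2)
Substituting knowns: -5.196 = 0.5·1000·(6.363² − V2²)/1000
Solving for V2: V2 = √(6.363² − 2·(-5.196·1000)/1000) = 7.133 m/s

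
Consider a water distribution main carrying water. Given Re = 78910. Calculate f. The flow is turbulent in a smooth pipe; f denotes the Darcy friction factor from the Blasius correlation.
Formula: f = \frac{0.316}{Re^{0.25}}
f = 0.316/78910^0.25 = 0.01885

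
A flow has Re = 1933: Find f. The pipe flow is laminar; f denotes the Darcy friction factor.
Formula: f = \frac{64}{Re}
f = 64/1933 = 0.03311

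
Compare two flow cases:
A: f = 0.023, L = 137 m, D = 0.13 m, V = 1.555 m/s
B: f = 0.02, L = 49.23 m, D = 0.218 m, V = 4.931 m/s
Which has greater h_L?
h_L(A) = 2.987 m, h_L(B) = 5.597 m. Answer: B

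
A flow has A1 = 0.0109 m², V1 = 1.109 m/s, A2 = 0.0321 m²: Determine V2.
Formula: V_2 = \frac{A_1 V_1}{A_2}
V2 = 0.0109·1.109/0.0321 = 0.3766 m/s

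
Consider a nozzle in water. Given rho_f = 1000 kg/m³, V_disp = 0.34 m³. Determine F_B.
Formula: F_B = \rho_f g V_{disp}
F_B = 1000·9.81·0.34 = 3335 N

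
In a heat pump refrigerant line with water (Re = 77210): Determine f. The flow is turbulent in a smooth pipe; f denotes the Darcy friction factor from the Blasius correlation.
Formula: f = \frac{0.316}{Re^{0.25}}
f = 0.316/77210^0.25 = 0.01896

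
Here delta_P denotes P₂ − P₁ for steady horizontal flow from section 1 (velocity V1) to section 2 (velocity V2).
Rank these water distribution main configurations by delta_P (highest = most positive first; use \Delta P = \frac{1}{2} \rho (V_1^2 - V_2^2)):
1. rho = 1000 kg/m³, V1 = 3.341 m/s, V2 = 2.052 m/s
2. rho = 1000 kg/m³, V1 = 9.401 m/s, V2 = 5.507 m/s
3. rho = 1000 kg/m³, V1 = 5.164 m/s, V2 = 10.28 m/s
Case 1: delta_P = 3.476 kPa
Case 2: delta_P = 29.03 kPa
Case 3: delta_P = -39.51 kPa
Ranking (highest first): 2, 1, 3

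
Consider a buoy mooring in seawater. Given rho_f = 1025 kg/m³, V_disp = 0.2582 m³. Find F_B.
Formula: F_B = \rho_f g V_{disp}
F_B = 1025·9.81·0.2582 = 2596 N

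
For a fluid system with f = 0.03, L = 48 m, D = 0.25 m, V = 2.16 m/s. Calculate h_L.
Formula: h_L = f \frac{L}{D} \frac{V^2}{2g}
h_L = 0.03·(48/0.25)·2.16²/(2·9.81) = 1.37 m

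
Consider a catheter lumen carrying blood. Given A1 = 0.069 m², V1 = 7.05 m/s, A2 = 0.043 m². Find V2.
Formula: V_2 = \frac{A_1 V_1}{A_2}
V2 = 0.069·7.05/0.043 = 11.31 m/s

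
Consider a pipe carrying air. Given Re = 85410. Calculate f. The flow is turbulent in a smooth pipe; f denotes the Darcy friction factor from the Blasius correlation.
Formula: f = \frac{0.316}{Re^{0.25}}
f = 0.316/85410^0.25 = 0.01848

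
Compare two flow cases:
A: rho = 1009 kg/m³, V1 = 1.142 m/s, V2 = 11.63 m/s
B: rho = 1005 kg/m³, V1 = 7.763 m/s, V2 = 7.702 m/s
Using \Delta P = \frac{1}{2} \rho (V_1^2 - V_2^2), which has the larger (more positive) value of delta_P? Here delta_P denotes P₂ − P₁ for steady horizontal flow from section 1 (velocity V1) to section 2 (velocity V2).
delta_P(A) = -67.58 kPa, delta_P(B) = 0.474 kPa. Answer: B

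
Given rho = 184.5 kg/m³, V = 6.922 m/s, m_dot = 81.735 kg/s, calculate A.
Formula: \dot{m} = \rho A V
Substituting knowns: 81.735 = 184.5·A·6.922
Solving for A: A = 81.735/(184.5·6.922) = 0.064 m²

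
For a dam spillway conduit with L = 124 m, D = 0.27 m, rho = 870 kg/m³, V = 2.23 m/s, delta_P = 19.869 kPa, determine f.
Formula: \Delta P = f \frac{L}{D} \frac{\rho V^2}{2}
Substituting knowns: 19.869 = f·(124/0.27)·0.5·870·2.23²/1000
Solving for f: f = (19.869·1000)/((124/0.27)·0.5·870·2.23²) = 0.02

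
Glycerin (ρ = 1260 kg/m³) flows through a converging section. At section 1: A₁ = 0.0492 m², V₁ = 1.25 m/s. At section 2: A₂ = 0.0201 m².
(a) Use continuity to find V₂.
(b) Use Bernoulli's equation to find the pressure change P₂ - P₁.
(a) Continuity: A₁V₁=A₂V₂ -> V₂=A₁V₁/A₂=0.0492*1.25/0.0201=3.06 m/s
(b) Bernoulli: P₂-P₁=0.5*rho*(V₁^2-V₂^2)/1000=0.5*1260*(1.25^2-3.06^2)/1000=-4.915 kPa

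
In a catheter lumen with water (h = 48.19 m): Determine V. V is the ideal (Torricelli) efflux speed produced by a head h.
Formula: V = \sqrt{2 g h}
V = √(2·9.81·48.19) = 30.75 m/s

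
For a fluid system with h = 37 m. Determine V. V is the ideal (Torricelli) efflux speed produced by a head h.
Formula: V = \sqrt{2 g h}
V = √(2·9.81·37) = 26.94 m/s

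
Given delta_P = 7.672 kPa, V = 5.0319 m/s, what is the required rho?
Formula: V = \sqrt{\frac{2 \Delta P}{\rho}}
Substituting knowns: 5.0319 = √(2·(7.672·1000)/rho)
Solving for rho: rho = 2·(7.672·1000)/5.0319² = 606 kg/m³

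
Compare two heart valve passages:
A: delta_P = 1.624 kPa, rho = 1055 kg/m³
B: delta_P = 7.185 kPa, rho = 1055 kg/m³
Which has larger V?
V(A) = 1.755 m/s, V(B) = 3.691 m/s. Answer: B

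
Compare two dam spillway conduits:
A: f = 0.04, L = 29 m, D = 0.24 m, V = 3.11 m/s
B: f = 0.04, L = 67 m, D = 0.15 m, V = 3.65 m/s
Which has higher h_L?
h_L(A) = 2.383 m, h_L(B) = 12.13 m. Answer: B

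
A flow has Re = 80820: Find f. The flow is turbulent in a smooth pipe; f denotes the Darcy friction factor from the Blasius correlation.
Formula: f = \frac{0.316}{Re^{0.25}}
f = 0.316/80820^0.25 = 0.01874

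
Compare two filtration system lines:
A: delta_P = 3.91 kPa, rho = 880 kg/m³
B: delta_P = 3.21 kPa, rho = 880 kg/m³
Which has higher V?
V(A) = 2.981 m/s, V(B) = 2.701 m/s. Answer: A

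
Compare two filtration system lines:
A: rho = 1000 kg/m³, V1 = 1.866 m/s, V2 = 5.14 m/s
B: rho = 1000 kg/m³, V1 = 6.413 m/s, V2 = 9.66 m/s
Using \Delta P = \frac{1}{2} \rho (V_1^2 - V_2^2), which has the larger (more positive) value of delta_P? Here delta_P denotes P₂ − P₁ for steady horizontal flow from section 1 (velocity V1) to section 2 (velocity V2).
delta_P(A) = -11.47 kPa, delta_P(B) = -26.09 kPa. Answer: A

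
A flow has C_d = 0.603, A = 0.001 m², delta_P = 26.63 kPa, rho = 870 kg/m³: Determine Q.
Formula: Q = C_d A \sqrt{\frac{2 \Delta P}{\rho}}
Q = 0.603·0.001·√(2·(26.63·1000)/870)·1000 = 4.718 L/s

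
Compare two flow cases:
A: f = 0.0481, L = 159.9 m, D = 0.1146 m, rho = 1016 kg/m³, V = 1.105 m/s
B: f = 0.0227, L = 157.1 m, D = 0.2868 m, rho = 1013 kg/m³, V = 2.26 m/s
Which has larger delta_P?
delta_P(A) = 41.63 kPa, delta_P(B) = 32.17 kPa. Answer: A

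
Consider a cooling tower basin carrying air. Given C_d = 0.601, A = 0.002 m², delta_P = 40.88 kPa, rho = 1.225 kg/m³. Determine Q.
Formula: Q = C_d A \sqrt{\frac{2 \Delta P}{\rho}}
Q = 0.601·0.002·√(2·(40.88·1000)/1.225)·1000 = 310.5 L/s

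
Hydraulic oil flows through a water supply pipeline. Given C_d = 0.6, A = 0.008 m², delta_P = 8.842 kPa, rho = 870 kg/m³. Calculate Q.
Formula: Q = C_d A \sqrt{\frac{2 \Delta P}{\rho}}
Q = 0.6·0.008·√(2·(8.842·1000)/870)·1000 = 21.64 L/s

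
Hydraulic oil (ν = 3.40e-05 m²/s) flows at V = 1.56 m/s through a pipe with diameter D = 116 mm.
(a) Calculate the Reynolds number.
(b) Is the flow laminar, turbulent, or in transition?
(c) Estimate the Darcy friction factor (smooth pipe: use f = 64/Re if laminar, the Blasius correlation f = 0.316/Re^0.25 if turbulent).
(a) Re = V·D/ν = 1.56·0.116/3.40e-05 = 5322.4
(b) Flow regime: turbulent (Re > 4000)
(c) Friction factor: f = 0.316/Re^0.25 = 0.316/5322.4^0.25 = 0.037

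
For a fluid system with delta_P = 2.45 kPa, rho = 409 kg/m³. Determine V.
Formula: V = \sqrt{\frac{2 \Delta P}{\rho}}
V = √(2·(2.45·1000)/409) = 3.461 m/s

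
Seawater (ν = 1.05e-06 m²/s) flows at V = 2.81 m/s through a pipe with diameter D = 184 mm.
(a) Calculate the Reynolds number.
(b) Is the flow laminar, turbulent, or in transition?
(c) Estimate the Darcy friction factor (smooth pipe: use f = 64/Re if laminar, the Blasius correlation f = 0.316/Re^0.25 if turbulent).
(a) Re = V·D/ν = 2.81·0.184/1.05e-06 = 492420
(b) Flow regime: turbulent (Re > 4000)
(c) Friction factor: f = 0.316/Re^0.25 = 0.316/492420^0.25 = 0.01193 (Blasius is strictly valid for Re ≲ 1e5; used here as the smooth-pipe estimate the problem specifies)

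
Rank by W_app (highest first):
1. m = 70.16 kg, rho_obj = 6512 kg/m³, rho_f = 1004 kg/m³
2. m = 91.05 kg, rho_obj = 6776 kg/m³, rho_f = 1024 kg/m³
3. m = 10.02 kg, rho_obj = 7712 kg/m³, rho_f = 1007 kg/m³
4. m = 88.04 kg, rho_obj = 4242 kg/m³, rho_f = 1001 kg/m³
Case 1: W_app = 582.2 N
Case 2: W_app = 758.2 N
Case 3: W_app = 85.46 N
Case 4: W_app = 659.9 N
Ranking (highest first): 2, 4, 1, 3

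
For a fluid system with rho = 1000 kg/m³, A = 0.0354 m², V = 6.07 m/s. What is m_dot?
Formula: \dot{m} = \rho A V
m_dot = 1000·0.0354·6.07 = 214.9 kg/s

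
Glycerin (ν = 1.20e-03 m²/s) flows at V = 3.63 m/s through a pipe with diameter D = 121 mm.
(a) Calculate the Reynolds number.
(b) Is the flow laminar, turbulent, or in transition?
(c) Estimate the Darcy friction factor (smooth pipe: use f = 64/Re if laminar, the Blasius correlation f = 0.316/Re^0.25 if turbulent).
(a) Re = V·D/ν = 3.63·0.121/1.20e-03 = 366.02
(b) Flow regime: laminar (Re < 2300)
(c) Friction factor: f = 64/Re = 64/366.02 = 0.1749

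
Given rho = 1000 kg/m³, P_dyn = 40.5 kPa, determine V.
Formula: P_{dyn} = \frac{1}{2} \rho V^2
Substituting knowns: 40.5 = 0.5·1000·V²/1000
Solving for V: V = √(2·(40.5·1000)/1000) = 9 m/s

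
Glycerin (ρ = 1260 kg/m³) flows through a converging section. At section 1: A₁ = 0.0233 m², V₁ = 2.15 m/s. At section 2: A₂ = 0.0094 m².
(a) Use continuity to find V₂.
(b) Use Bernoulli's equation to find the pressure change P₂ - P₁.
(a) Continuity: A₁V₁=A₂V₂ -> V₂=A₁V₁/A₂=0.0233*2.15/0.0094=5.33 m/s
(b) Bernoulli: P₂-P₁=0.5*rho*(V₁^2-V₂^2)/1000=0.5*1260*(2.15^2-5.33^2)/1000=-14.99 kPa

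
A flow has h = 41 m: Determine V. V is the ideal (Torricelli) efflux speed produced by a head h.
Formula: V = \sqrt{2 g h}
V = √(2·9.81·41) = 28.36 m/s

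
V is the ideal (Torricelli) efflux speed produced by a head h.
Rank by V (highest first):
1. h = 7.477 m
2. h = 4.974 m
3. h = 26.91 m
Case 1: V = 12.11 m/s
Case 2: V = 9.879 m/s
Case 3: V = 22.98 m/s
Ranking (highest first): 3, 1, 2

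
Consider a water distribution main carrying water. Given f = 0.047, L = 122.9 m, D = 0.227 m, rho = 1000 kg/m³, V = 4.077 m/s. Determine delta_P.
Formula: \Delta P = f \frac{L}{D} \frac{\rho V^2}{2}
delta_P = 0.047·(122.9/0.227)·0.5·1000·4.077²/1000 = 211.5 kPa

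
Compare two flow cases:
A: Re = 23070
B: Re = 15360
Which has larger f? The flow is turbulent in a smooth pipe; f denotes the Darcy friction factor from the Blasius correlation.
f(A) = 0.02564, f(B) = 0.02839. Answer: B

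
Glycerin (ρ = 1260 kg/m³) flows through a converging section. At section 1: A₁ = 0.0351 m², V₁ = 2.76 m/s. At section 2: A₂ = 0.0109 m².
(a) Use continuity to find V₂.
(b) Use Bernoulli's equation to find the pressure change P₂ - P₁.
(a) Continuity: A₁V₁=A₂V₂ -> V₂=A₁V₁/A₂=0.0351*2.76/0.0109=8.89 m/s
(b) Bernoulli: P₂-P₁=0.5*rho*(V₁^2-V₂^2)/1000=0.5*1260*(2.76^2-8.89^2)/1000=-44.99 kPa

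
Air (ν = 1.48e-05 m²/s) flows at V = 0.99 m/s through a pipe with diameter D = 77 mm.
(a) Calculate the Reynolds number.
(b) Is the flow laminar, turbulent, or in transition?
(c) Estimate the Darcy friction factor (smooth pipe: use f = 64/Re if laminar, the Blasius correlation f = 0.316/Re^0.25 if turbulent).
(a) Re = V·D/ν = 0.99·0.077/1.48e-05 = 5150.7
(b) Flow regime: turbulent (Re > 4000)
(c) Friction factor: f = 0.316/Re^0.25 = 0.316/5150.7^0.25 = 0.0373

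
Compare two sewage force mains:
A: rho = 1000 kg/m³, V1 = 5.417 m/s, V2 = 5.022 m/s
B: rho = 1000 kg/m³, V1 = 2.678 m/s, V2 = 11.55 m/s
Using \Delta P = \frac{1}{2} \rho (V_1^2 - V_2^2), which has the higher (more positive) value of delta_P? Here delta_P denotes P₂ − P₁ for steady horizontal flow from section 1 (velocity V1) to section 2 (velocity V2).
delta_P(A) = 2.062 kPa, delta_P(B) = -63.12 kPa. Answer: A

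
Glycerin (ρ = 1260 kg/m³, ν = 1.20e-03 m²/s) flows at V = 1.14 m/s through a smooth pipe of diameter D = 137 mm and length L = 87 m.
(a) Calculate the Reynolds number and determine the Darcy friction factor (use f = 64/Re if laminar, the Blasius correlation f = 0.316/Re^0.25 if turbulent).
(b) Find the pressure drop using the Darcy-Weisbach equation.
(a) Re = V·D/ν = 1.14·0.137/1.20e-03 = 130.15 → laminar (Re < 2300); f = 64/Re = 64/130.15 = 0.49174
(b) Darcy-Weisbach: ΔP = f·(L/D)·½ρV²/1000 = 0.49174·(87/0.137)·½·1260·1.14²/1000 = 255.7 kPa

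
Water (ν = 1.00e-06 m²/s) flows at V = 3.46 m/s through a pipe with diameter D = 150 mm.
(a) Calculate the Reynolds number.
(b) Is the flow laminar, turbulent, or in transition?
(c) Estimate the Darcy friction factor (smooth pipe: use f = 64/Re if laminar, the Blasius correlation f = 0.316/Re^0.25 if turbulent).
(a) Re = V·D/ν = 3.46·0.15/1.00e-06 = 519000
(b) Flow regime: turbulent (Re > 4000)
(c) Friction factor: f = 0.316/Re^0.25 = 0.316/519000^0.25 = 0.01177 (Blasius is strictly valid for Re ≲ 1e5; used here as the smooth-pipe estimate the problem specifies)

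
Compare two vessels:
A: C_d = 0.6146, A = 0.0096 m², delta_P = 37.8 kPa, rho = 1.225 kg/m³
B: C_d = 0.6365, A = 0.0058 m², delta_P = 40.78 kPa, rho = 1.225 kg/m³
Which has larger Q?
Q(A) = 1466 L/s, Q(B) = 952.6 L/s. Answer: A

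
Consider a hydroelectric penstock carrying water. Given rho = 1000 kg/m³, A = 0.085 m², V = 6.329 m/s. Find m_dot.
Formula: \dot{m} = \rho A V
m_dot = 1000·0.085·6.329 = 538 kg/s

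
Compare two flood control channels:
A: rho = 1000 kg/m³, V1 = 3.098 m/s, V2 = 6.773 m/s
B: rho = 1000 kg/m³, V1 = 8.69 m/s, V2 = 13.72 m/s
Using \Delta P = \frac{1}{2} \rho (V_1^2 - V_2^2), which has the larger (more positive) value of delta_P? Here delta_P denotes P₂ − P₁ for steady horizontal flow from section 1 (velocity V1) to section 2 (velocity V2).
delta_P(A) = -18.14 kPa, delta_P(B) = -56.36 kPa. Answer: A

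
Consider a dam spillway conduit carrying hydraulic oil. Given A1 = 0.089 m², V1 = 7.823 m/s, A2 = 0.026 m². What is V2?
Formula: V_2 = \frac{A_1 V_1}{A_2}
V2 = 0.089·7.823/0.026 = 26.78 m/s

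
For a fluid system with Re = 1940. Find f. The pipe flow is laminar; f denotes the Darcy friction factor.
Formula: f = \frac{64}{Re}
f = 64/1940 = 0.03299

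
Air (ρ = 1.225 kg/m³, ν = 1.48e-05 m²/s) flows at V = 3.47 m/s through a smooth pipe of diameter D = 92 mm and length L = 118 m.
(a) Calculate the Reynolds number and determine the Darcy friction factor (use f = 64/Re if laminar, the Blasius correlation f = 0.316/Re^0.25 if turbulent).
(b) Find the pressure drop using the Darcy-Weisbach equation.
(a) Re = V·D/ν = 3.47·0.092/1.48e-05 = 21570 → turbulent (Re > 4000); f = 0.316/Re^0.25 = 0.316/21570^0.25 = 0.026075
(b) Darcy-Weisbach: ΔP = f·(L/D)·½ρV²/1000 = 0.026075·(118/0.092)·½·1.225·3.47²/1000 = 0.2467 kPa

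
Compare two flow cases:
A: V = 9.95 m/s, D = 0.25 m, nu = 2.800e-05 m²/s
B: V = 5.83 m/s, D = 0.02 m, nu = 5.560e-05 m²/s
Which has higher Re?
Re(A) = 88839, Re(B) = 2097. Answer: A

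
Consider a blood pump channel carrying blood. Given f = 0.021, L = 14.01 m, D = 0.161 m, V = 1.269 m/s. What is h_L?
Formula: h_L = f \frac{L}{D} \frac{V^2}{2g}
h_L = 0.021·(14.01/0.161)·1.269²/(2·9.81) = 0.15 m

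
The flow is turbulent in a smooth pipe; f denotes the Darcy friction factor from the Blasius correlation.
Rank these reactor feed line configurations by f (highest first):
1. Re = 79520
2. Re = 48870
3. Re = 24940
Case 1: f = 0.01882
Case 2: f = 0.02125
Case 3: f = 0.02515
Ranking (highest first): 3, 2, 1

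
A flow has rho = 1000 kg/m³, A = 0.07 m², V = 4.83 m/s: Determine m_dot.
Formula: \dot{m} = \rho A V
m_dot = 1000·0.07·4.83 = 338.1 kg/s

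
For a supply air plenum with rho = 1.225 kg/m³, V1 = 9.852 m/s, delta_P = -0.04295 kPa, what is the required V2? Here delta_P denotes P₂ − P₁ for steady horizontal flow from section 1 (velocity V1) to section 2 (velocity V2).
Formula: \Delta P = \frac{1}{2} \rho (V_1^2 - V_2^2)
Substituting knowns: -0.04295 = 0.5·1.225·(9.852² − V2²)/1000
Solving for V2: V2 = √(9.852² − 2·(-0.04295·1000)/1.225) = 12.93 m/s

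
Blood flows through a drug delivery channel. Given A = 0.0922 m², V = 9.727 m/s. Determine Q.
Formula: Q = A V
Q = 0.0922·9.727·1000 = 896.8 L/s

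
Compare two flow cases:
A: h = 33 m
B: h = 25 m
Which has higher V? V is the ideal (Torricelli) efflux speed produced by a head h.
V(A) = 25.45 m/s, V(B) = 22.15 m/s. Answer: A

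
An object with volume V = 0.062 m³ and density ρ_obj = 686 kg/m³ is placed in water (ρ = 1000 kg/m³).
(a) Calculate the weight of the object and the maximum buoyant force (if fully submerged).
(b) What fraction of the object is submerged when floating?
(a) W=rho_obj*g*V=686*9.81*0.062=417.2 N; F_B(max)=rho*g*V=1000*9.81*0.062=608.2 N
(b) Floating fraction=rho_obj/rho=686/1000=0.686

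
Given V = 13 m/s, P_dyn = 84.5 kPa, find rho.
Formula: P_{dyn} = \frac{1}{2} \rho V^2
Substituting knowns: 84.5 = 0.5·rho·13²/1000
Solving for rho: rho = 2·(84.5·1000)/13² = 1000 kg/m³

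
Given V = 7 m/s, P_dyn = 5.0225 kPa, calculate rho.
Formula: P_{dyn} = \frac{1}{2} \rho V^2
Substituting knowns: 5.0225 = 0.5·rho·7²/1000
Solving for rho: rho = 2·(5.0225·1000)/7² = 205 kg/m³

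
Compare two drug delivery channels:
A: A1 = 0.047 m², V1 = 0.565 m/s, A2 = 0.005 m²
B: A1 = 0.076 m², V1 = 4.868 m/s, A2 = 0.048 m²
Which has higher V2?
V2(A) = 5.311 m/s, V2(B) = 7.708 m/s. Answer: B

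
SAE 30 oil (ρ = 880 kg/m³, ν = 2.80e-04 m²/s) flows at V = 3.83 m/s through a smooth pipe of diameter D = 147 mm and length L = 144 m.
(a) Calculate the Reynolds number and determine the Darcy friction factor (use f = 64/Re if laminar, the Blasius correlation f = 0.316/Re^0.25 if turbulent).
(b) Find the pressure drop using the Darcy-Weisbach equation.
(a) Re = V·D/ν = 3.83·0.147/2.80e-04 = 2010.8 → laminar (Re < 2300); f = 64/Re = 64/2010.8 = 0.031828
(b) Darcy-Weisbach: ΔP = f·(L/D)·½ρV²/1000 = 0.031828·(144/0.147)·½·880·3.83²/1000 = 201.2 kPa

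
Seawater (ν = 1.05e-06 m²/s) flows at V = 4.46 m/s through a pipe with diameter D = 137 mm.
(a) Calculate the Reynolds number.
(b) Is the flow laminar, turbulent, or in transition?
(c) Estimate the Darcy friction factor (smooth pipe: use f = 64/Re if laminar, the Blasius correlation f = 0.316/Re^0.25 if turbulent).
(a) Re = V·D/ν = 4.46·0.137/1.05e-06 = 581920
(b) Flow regime: turbulent (Re > 4000)
(c) Friction factor: f = 0.316/Re^0.25 = 0.316/581920^0.25 = 0.01144 (Blasius is strictly valid for Re ≲ 1e5; used here as the smooth-pipe estimate the problem specifies)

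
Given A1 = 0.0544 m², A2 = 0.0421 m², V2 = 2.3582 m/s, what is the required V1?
Formula: V_2 = \frac{A_1 V_1}{A_2}
Substituting knowns: 2.3582 = 0.0544·V1/0.0421
Solving for V1: V1 = 2.3582·0.0421/0.0544 = 1.825 m/s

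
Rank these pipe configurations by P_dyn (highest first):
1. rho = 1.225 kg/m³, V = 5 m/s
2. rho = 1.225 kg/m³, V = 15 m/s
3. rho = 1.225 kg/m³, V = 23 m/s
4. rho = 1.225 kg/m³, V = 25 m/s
Case 1: P_dyn = 0.01531 kPa
Case 2: P_dyn = 0.1378 kPa
Case 3: P_dyn = 0.324 kPa
Case 4: P_dyn = 0.3828 kPa
Ranking (highest first): 4, 3, 2, 1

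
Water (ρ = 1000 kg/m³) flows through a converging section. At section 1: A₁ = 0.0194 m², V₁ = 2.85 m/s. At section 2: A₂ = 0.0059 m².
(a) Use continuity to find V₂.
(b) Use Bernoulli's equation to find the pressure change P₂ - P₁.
(a) Continuity: A₁V₁=A₂V₂ -> V₂=A₁V₁/A₂=0.0194*2.85/0.0059=9.37 m/s
(b) Bernoulli: P₂-P₁=0.5*rho*(V₁^2-V₂^2)/1000=0.5*1000*(2.85^2-9.37^2)/1000=-39.84 kPa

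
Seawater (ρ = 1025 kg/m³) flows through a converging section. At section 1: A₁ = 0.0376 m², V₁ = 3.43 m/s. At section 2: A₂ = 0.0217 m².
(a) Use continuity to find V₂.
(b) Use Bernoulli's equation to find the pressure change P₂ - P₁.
(a) Continuity: A₁V₁=A₂V₂ -> V₂=A₁V₁/A₂=0.0376*3.43/0.0217=5.94 m/s
(b) Bernoulli: P₂-P₁=0.5*rho*(V₁^2-V₂^2)/1000=0.5*1025*(3.43^2-5.94^2)/1000=-12.05 kPa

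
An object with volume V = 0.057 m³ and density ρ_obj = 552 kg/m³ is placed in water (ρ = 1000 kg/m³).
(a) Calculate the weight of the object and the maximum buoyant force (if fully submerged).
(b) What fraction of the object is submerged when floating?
(a) W=rho_obj*g*V=552*9.81*0.057=308.7 N; F_B(max)=rho*g*V=1000*9.81*0.057=559.2 N
(b) Floating fraction=rho_obj/rho=552/1000=0.552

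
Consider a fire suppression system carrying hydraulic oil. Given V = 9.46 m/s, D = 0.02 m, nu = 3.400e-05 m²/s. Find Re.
Formula: Re = \frac{V D}{\nu}
Re = 9.46·0.02/3.400e-05 = 5565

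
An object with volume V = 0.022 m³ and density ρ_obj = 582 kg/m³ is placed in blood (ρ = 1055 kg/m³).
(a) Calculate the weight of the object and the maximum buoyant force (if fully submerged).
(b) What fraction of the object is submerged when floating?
(a) W=rho_obj*g*V=582*9.81*0.022=125.6 N; F_B(max)=rho*g*V=1055*9.81*0.022=227.7 N
(b) Floating fraction=rho_obj/rho=582/1055=0.552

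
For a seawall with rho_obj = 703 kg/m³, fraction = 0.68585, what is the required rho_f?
Formula: f_{sub} = \frac{\rho_{obj}}{\rho_f}
Substituting knowns: 0.68585 = 703/rho_f
Solving for rho_f: rho_f = 703/0.68585 = 1025 kg/m³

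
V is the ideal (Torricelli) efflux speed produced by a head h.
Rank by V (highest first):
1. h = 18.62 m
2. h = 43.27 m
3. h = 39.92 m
Case 1: V = 19.11 m/s
Case 2: V = 29.14 m/s
Case 3: V = 27.99 m/s
Ranking (highest first): 2, 3, 1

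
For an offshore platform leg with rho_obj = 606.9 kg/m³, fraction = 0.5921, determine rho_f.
Formula: f_{sub} = \frac{\rho_{obj}}{\rho_f}
Substituting knowns: 0.5921 = 606.9/rho_f
Solving for rho_f: rho_f = 606.9/0.5921 = 1025 kg/m³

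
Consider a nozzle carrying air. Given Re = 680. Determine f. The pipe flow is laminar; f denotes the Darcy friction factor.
Formula: f = \frac{64}{Re}
f = 64/680 = 0.09412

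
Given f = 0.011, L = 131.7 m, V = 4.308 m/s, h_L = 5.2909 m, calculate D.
Formula: h_L = f \frac{L}{D} \frac{V^2}{2g}
Substituting knowns: 5.2909 = 0.011·(131.7/D)·4.308²/(2·9.81)
Solving for D: D = 0.011·131.7·4.308²/(2·9.81·5.2909) = 0.259 m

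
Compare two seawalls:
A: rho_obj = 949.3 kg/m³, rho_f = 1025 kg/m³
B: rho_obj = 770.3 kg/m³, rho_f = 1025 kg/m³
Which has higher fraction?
fraction(A) = 0.9261, fraction(B) = 0.7515. Answer: A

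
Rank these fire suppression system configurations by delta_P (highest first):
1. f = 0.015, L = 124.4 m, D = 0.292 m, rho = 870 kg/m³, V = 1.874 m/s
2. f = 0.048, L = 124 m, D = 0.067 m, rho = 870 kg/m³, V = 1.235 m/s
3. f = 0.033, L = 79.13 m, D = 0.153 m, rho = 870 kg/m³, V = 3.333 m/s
Case 1: delta_P = 9.762 kPa
Case 2: delta_P = 58.94 kPa
Case 3: delta_P = 82.48 kPa
Ranking (highest first): 3, 2, 1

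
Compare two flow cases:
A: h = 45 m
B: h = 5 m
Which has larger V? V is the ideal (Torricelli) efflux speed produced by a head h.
V(A) = 29.71 m/s, V(B) = 9.905 m/s. Answer: A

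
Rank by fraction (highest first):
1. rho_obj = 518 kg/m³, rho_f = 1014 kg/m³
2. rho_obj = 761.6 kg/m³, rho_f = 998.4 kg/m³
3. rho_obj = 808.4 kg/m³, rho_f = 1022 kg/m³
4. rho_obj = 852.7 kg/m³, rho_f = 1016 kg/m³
Case 1: fraction = 0.5108
Case 2: fraction = 0.7628
Case 3: fraction = 0.791
Case 4: fraction = 0.8393
Ranking (highest first): 4, 3, 2, 1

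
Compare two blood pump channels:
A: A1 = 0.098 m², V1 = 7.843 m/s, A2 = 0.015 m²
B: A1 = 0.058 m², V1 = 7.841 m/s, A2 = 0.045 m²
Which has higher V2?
V2(A) = 51.24 m/s, V2(B) = 10.11 m/s. Answer: A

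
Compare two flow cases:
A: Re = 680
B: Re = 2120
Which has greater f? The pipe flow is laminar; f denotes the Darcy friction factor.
f(A) = 0.09412, f(B) = 0.03019. Answer: A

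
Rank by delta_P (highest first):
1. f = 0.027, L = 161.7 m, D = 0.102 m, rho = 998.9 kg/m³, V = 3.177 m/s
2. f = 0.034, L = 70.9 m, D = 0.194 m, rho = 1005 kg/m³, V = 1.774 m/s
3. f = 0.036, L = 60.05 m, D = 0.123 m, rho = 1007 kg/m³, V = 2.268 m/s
Case 1: delta_P = 215.8 kPa
Case 2: delta_P = 19.65 kPa
Case 3: delta_P = 45.52 kPa
Ranking (highest first): 1, 3, 2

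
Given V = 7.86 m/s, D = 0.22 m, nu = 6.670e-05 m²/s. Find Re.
Formula: Re = \frac{V D}{\nu}
Re = 7.86·0.22/6.670e-05 = 25925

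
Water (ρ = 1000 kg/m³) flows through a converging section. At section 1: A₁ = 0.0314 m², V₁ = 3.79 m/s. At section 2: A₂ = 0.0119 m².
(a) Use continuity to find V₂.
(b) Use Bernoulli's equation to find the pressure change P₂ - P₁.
(a) Continuity: A₁V₁=A₂V₂ -> V₂=A₁V₁/A₂=0.0314*3.79/0.0119=10.00 m/s
(b) Bernoulli: P₂-P₁=0.5*rho*(V₁^2-V₂^2)/1000=0.5*1000*(3.79^2-10.00^2)/1000=-42.82 kPa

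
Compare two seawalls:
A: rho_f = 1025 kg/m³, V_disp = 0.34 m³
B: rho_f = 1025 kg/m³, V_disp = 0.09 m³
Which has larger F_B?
F_B(A) = 3419 N, F_B(B) = 905 N. Answer: A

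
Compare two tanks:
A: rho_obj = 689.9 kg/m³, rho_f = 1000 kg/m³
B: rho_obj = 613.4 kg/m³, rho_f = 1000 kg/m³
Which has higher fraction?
fraction(A) = 0.6899, fraction(B) = 0.6134. Answer: A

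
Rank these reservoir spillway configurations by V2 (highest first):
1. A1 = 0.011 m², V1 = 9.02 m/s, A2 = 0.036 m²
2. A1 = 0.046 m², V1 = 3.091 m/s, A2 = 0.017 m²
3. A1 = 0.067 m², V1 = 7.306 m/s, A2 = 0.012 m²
Case 1: V2 = 2.756 m/s
Case 2: V2 = 8.364 m/s
Case 3: V2 = 40.79 m/s
Ranking (highest first): 3, 2, 1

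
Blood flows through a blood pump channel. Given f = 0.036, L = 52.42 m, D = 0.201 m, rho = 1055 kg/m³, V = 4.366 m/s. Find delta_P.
Formula: \Delta P = f \frac{L}{D} \frac{\rho V^2}{2}
delta_P = 0.036·(52.42/0.201)·0.5·1055·4.366²/1000 = 94.4 kPa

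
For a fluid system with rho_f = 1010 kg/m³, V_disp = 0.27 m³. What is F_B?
Formula: F_B = \rho_f g V_{disp}
F_B = 1010·9.81·0.27 = 2675 N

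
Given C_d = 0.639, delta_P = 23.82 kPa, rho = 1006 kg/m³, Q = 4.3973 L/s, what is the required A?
Formula: Q = C_d A \sqrt{\frac{2 \Delta P}{\rho}}
Substituting knowns: 4.3973 = 0.639·A·√(2·(23.82·1000)/1006)·1000
Solving for A: A = (4.3973/1000)/(0.639·√(2·(23.82·1000)/1006)) = 0.001 m²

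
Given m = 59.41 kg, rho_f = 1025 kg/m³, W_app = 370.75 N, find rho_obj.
Formula: W_{app} = mg\left(1 - \frac{\rho_f}{\rho_{obj}}\right)
Substituting knowns: 370.75 = 59.41·9.81·(1 − 1025/rho_obj)
Solving for rho_obj: rho_obj = 1025/(1 − 370.75/(59.41·9.81)) = 2817 kg/m³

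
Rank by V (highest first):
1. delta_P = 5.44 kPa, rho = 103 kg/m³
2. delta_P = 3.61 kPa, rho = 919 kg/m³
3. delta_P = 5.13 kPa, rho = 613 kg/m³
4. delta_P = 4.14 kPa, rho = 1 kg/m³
Case 1: V = 10.28 m/s
Case 2: V = 2.803 m/s
Case 3: V = 4.091 m/s
Case 4: V = 90.99 m/s
Ranking (highest first): 4, 1, 3, 2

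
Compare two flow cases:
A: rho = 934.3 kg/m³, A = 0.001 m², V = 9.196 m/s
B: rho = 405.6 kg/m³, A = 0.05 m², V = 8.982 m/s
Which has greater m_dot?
m_dot(A) = 8.592 kg/s, m_dot(B) = 182.2 kg/s. Answer: B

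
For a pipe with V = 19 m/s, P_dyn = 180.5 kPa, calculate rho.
Formula: P_{dyn} = \frac{1}{2} \rho V^2
Substituting knowns: 180.5 = 0.5·rho·19²/1000
Solving for rho: rho = 2·(180.5·1000)/19² = 1000 kg/m³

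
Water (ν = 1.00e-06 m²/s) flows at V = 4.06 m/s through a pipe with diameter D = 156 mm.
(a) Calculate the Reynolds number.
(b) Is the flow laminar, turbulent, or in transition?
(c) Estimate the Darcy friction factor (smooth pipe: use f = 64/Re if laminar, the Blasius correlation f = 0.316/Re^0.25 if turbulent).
(a) Re = V·D/ν = 4.06·0.156/1.00e-06 = 633360
(b) Flow regime: turbulent (Re > 4000)
(c) Friction factor: f = 0.316/Re^0.25 = 0.316/633360^0.25 = 0.0112 (Blasius is strictly valid for Re ≲ 1e5; used here as the smooth-pipe estimate the problem specifies)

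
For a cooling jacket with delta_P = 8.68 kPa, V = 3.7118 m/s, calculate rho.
Formula: V = \sqrt{\frac{2 \Delta P}{\rho}}
Substituting knowns: 3.7118 = √(2·(8.68·1000)/rho)
Solving for rho: rho = 2·(8.68·1000)/3.7118² = 1260 kg/m³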